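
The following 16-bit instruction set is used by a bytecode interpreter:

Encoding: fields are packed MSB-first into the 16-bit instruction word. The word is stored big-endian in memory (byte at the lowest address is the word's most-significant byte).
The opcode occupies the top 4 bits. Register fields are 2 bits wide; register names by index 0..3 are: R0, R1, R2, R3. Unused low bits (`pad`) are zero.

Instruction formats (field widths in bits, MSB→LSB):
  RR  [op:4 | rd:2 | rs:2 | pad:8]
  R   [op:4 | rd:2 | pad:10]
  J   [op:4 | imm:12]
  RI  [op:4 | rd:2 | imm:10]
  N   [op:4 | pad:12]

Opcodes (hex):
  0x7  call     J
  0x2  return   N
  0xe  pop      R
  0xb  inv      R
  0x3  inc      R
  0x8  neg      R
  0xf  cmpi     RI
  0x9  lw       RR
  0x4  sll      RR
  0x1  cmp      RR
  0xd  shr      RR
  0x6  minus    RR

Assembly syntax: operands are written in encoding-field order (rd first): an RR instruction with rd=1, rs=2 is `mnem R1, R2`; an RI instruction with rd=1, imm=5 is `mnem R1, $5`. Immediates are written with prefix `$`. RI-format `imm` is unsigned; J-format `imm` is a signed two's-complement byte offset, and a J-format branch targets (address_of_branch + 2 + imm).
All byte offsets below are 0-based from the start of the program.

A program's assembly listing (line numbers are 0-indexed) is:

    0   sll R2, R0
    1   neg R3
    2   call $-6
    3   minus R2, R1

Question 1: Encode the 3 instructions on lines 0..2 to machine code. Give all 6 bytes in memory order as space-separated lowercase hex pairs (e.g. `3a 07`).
48 00 8c 00 7f fa

line 0 (sll): pack op=0x4:4|rd=2:2|rs=0:2|pad=0:8 = 0x4800; big→ 48 00
line 1 (neg): pack op=0x8:4|rd=3:2|pad=0:10 = 0x8c00; big→ 8c 00
line 2 (call): pack op=0x7:4|imm=-6:12 = 0x7ffa; big→ 7f fa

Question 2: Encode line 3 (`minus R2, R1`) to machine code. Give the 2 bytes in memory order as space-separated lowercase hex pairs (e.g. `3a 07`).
69 00

line 3 (minus): pack op=0x6:4|rd=2:2|rs=1:2|pad=0:8 = 0x6900; big→ 69 00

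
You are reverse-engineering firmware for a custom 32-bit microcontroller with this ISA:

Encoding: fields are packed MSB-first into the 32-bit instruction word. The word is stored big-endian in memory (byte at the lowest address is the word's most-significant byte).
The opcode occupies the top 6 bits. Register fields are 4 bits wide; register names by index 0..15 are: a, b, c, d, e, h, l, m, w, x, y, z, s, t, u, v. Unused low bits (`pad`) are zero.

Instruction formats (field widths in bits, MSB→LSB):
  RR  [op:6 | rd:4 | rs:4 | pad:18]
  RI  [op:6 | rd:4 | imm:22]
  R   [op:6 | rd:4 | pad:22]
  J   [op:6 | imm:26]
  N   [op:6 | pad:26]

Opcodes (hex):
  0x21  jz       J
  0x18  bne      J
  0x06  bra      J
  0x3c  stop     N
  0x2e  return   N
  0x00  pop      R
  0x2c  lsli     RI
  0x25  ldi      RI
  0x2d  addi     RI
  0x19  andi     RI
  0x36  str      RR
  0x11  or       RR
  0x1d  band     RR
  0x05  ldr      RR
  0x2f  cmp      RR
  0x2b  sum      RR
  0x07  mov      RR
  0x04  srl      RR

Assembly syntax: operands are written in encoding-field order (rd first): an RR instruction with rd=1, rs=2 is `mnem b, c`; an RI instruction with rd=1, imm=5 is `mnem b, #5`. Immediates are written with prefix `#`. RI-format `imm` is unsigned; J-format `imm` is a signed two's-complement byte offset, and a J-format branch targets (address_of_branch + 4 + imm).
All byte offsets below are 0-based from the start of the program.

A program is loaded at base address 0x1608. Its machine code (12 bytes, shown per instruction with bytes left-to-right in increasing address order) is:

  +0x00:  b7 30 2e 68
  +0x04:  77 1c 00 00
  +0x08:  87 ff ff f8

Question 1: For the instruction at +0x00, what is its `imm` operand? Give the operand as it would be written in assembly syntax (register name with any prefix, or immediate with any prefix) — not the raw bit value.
+0x00: b7 30 2e 68 ⇒ word 0xb7302e68 (big)
  opcode bits[31:26]=0x2d: addi/RI
  [25:22] rd=12 = s
  [21:0] imm=3157608 = #3157608

#3157608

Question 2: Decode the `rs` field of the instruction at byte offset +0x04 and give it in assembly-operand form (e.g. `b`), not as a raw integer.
m

[04] 77 1c 00 00 → 0x771c0000
  top 6b → 0x1d → band [RR]
  [25:22] rd=12 = s
  [21:18] rs=7 = m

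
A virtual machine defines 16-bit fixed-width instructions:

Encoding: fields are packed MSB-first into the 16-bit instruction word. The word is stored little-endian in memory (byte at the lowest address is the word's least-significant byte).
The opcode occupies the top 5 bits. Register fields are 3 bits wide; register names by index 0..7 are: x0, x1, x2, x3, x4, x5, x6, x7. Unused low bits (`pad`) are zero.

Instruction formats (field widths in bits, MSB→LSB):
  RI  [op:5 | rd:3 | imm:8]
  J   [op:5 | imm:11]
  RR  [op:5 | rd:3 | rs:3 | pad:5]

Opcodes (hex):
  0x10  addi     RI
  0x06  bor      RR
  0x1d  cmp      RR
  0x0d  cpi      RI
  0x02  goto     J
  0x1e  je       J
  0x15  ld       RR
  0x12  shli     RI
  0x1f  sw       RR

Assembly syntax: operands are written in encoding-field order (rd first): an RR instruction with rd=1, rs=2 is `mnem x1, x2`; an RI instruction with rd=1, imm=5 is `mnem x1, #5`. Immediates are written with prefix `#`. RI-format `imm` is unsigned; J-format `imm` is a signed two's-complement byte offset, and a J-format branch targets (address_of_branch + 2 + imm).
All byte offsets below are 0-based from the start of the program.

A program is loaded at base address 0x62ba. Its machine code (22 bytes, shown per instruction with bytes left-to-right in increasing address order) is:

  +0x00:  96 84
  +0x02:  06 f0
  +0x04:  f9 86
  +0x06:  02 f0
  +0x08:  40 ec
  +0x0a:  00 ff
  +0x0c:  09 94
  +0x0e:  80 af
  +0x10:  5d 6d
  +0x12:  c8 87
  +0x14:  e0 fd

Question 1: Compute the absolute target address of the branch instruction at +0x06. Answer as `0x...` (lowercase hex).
0x62c4

@+06  little-endian(02 f0) = 0xf002
  top 5b → 0x1e → je [J]
  [10:0] imm=2 = #2
  target = base 0x62ba + off 0x06 + 2 + imm 2 = 0x62c4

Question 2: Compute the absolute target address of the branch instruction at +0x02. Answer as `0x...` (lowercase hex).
0x62c4

[02] 06 f0 → 0xf006
  op=0xf006>>11=0x1e ⇒ je (J)
  imm@[10:0]=0x6 ⇒ #6
  target = base 0x62ba + off 0x02 + 2 + imm 6 = 0x62c4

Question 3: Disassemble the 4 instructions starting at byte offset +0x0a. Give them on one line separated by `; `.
@+0a  little-endian(00 ff) = 0xff00
  op=0xff00>>11=0x1f ⇒ sw (RR)
  rd@[10:8]=0x7 ⇒ x7
  rs@[7:5]=0x0 ⇒ x0
@+0c  little-endian(09 94) = 0x9409
  op=0x9409>>11=0x12 ⇒ shli (RI)
  rd@[10:8]=0x4 ⇒ x4
  imm@[7:0]=0x9 ⇒ #9
@+0e  little-endian(80 af) = 0xaf80
  op=0xaf80>>11=0x15 ⇒ ld (RR)
  rd@[10:8]=0x7 ⇒ x7
  rs@[7:5]=0x4 ⇒ x4
@+10  little-endian(5d 6d) = 0x6d5d
  op=0x6d5d>>11=0xd ⇒ cpi (RI)
  rd@[10:8]=0x5 ⇒ x5
  imm@[7:0]=0x5d ⇒ #93

sw x7, x0; shli x4, #9; ld x7, x4; cpi x5, #93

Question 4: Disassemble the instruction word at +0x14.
sw x5, x7

off 0x14: read e0 fd as little → 0xfde0
  opcode bits[15:11]=0x1f: sw/RR
  rd: (w>>8)&0x7=0x5 → x5
  rs: (w>>5)&0x7=0x7 → x7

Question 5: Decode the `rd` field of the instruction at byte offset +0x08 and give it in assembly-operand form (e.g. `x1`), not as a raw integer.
x4

[08] 40 ec → 0xec40
  opcode bits[15:11]=0x1d: cmp/RR
  rd@[10:8]=0x4 ⇒ x4
  rs@[7:5]=0x2 ⇒ x2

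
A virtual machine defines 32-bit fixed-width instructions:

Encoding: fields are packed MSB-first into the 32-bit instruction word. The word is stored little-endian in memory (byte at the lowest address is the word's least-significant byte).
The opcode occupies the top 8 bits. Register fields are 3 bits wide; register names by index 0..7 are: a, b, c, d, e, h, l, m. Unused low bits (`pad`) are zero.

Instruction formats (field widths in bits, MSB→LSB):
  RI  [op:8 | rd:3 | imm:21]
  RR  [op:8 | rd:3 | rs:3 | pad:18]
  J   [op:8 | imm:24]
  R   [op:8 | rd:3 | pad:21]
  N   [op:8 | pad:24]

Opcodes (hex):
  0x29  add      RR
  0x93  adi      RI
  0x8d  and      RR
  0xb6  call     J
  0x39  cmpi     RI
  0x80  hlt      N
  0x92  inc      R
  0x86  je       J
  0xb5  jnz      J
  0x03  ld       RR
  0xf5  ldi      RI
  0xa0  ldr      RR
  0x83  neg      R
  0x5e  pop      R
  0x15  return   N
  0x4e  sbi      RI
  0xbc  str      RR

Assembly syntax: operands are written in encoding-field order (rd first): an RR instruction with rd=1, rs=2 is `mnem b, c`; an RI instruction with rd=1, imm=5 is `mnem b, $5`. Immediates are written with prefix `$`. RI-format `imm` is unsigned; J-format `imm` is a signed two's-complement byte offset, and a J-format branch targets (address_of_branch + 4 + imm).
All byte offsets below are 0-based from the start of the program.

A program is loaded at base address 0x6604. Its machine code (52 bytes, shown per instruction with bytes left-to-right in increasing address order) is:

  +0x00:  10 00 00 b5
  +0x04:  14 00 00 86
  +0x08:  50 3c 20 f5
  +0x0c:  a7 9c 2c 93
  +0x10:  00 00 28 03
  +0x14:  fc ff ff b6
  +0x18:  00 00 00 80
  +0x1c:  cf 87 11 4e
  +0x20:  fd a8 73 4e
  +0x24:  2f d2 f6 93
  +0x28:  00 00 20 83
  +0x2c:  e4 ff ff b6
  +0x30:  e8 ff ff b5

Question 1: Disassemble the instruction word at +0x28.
neg b

[28] 00 00 20 83 → 0x83200000
  top 8b → 0x83 → neg [R]
  rd: (w>>21)&0x7=0x1 → b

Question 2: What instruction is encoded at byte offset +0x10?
ld b, c

+0x10: 00 00 28 03 ⇒ word 0x03280000 (little)
  top 8b → 0x3 → ld [RR]
  [23:21] rd=1 = b
  [20:18] rs=2 = c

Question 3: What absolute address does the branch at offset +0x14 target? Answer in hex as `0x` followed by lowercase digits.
0x6618

+0x14: fc ff ff b6 ⇒ word 0xb6fffffc (little)
  opcode bits[31:24]=0xb6: call/J
  imm: (w>>0)&0xffffff=0xfffffc (s24→-4) → $-4
  target = base 0x6604 + off 0x14 + 4 + imm -4 = 0x6618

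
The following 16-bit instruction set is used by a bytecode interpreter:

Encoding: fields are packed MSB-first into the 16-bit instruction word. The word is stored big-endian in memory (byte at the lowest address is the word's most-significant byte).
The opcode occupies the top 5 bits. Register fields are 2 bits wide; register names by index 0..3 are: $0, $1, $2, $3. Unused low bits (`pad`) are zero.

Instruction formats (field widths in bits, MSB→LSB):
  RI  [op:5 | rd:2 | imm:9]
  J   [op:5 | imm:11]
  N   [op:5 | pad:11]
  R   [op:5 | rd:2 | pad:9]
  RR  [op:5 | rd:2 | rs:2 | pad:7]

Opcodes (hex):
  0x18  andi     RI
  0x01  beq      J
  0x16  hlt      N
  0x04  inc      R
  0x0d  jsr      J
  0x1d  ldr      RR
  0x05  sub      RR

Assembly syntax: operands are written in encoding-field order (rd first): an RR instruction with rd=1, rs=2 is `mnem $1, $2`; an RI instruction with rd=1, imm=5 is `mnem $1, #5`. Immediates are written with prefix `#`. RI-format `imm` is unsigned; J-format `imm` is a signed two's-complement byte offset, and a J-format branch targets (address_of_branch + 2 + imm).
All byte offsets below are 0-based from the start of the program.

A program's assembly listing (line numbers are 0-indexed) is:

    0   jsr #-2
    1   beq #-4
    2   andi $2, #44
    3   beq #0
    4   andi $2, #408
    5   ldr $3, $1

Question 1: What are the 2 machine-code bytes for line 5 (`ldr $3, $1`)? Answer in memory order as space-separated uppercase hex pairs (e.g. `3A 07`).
5. ldr fields op=0x1d:5|rd=3:2|rs=1:2|pad=0:7 → word ee80h → ee 80

EE 80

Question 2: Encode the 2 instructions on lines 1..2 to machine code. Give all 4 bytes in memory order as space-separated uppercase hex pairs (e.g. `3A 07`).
0F FC C4 2C

1. beq fields op=0x1:5|imm=-4:11 → word 0ffch → 0f fc
2. andi fields op=0x18:5|rd=2:2|imm=44:9 → word c42ch → c4 2c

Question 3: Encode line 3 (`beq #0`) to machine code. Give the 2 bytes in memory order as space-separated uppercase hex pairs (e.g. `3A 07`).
L3: beq op=0x1:5|imm=0:11 ⇒ 0x0800 ⇒ big 08 00

08 00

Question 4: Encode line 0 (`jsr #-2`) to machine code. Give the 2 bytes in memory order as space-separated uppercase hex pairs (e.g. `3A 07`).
6F FE

0. jsr fields op=0xd:5|imm=-2:11 → word 6ffeh → 6f fe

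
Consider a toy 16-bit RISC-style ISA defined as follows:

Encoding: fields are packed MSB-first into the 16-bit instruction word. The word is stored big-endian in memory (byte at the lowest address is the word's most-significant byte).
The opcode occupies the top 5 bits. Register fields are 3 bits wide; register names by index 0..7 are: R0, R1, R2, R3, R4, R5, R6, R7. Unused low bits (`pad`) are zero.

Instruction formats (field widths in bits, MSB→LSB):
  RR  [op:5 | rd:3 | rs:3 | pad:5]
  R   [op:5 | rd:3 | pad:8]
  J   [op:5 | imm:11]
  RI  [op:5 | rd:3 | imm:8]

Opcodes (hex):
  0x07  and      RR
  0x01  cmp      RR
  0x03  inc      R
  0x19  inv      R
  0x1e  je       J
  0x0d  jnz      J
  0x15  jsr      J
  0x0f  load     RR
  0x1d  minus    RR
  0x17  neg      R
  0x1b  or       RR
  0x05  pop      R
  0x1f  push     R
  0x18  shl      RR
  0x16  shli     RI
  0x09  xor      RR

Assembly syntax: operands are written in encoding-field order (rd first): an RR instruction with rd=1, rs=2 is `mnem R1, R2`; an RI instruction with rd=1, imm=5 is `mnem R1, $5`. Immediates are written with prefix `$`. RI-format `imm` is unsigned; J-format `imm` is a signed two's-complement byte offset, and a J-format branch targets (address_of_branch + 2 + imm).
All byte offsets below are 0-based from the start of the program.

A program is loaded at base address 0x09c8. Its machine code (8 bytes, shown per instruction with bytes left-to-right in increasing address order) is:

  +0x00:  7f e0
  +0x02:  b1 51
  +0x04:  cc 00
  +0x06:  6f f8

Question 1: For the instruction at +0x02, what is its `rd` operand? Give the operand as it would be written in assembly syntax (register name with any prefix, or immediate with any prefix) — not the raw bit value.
R1

@+02  big-endian(b1 51) = 0xb151
  op=0xb151>>11=0x16 ⇒ shli (RI)
  rd@[10:8]=0x1 ⇒ R1
  imm@[7:0]=0x51 ⇒ $81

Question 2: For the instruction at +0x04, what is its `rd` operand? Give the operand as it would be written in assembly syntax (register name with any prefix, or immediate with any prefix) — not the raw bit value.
off 0x04: read cc 00 as big → 0xcc00
  opcode bits[15:11]=0x19: inv/R
  rd: (w>>8)&0x7=0x4 → R4

R4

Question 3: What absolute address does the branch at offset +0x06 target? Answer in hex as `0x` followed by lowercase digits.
0x09c8

[06] 6f f8 → 0x6ff8
  op=0x6ff8>>11=0xd ⇒ jnz (J)
  imm: (w>>0)&0x7ff=0x7f8 (s11→-8) → $-8
  target = base 0x09c8 + off 0x06 + 2 + imm -8 = 0x09c8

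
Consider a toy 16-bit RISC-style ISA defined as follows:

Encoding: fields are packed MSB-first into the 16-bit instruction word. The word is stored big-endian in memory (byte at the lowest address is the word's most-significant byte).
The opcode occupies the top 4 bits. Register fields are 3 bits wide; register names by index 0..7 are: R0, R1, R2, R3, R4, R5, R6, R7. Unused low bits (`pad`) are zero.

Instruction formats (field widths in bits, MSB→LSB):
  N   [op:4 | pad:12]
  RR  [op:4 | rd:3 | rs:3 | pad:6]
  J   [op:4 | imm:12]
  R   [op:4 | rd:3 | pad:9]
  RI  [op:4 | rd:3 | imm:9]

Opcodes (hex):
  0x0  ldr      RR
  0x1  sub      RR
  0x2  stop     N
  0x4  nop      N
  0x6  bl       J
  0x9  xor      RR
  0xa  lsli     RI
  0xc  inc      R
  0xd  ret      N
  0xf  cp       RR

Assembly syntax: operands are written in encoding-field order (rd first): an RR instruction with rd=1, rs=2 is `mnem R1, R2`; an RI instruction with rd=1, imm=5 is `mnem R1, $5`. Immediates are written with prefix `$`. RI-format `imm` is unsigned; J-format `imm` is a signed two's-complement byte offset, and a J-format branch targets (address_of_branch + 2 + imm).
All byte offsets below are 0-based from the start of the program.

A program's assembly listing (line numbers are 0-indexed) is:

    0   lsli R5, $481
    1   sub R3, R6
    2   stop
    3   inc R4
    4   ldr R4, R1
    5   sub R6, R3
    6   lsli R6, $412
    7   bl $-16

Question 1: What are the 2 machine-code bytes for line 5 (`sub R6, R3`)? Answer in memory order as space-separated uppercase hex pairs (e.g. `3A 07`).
1C C0

line 5 (sub): pack op=0x1:4|rd=6:3|rs=3:3|pad=0:6 = 0x1cc0; big→ 1c c0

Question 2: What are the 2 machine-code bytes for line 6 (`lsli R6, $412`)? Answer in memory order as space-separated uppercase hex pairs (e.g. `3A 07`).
line 6 (lsli): pack op=0xa:4|rd=6:3|imm=412:9 = 0xad9c; big→ ad 9c

AD 9C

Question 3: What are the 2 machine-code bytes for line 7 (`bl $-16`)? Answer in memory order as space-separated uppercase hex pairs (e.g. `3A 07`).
7. bl fields op=0x6:4|imm=-16:12 → word 6ff0h → 6f f0

6F F0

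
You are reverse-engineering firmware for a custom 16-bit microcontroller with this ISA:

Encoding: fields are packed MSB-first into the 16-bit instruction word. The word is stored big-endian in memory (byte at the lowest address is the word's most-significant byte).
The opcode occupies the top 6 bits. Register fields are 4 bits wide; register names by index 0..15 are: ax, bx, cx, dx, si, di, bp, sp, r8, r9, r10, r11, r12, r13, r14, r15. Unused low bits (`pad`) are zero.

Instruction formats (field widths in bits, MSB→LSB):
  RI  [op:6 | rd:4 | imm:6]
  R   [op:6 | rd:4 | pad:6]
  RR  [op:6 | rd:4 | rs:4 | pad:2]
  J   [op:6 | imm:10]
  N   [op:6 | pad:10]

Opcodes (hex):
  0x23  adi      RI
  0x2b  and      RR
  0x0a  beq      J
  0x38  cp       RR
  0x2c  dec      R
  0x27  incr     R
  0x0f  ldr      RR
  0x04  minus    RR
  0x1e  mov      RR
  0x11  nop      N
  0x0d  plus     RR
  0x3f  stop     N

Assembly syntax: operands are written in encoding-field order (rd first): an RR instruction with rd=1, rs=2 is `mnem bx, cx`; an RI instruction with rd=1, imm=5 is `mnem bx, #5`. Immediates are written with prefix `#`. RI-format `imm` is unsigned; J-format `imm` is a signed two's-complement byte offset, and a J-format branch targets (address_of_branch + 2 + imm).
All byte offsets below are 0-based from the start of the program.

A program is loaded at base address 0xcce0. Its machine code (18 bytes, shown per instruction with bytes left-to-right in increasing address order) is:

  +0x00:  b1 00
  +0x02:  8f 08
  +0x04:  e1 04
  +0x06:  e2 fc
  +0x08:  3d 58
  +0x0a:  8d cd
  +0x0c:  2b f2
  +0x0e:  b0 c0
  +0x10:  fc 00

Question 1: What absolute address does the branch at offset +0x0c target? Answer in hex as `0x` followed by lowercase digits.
0xcce0

off 0x0c: read 2b f2 as big → 0x2bf2
  top 6b → 0xa → beq [J]
  imm@[9:0]=0x3f2 (s10→-14) ⇒ #-14
  target = base 0xcce0 + off 0x0c + 2 + imm -14 = 0xcce0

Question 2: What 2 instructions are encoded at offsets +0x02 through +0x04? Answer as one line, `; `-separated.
adi r12, #8; cp si, bx

@+02  big-endian(8f 08) = 0x8f08
  op=0x8f08>>10=0x23 ⇒ adi (RI)
  rd@[9:6]=0xc ⇒ r12
  imm@[5:0]=0x8 ⇒ #8
@+04  big-endian(e1 04) = 0xe104
  op=0xe104>>10=0x38 ⇒ cp (RR)
  rd@[9:6]=0x4 ⇒ si
  rs@[5:2]=0x1 ⇒ bx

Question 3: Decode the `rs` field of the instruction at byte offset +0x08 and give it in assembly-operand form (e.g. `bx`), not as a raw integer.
bp

+0x08: 3d 58 ⇒ word 0x3d58 (big)
  op=0x3d58>>10=0xf ⇒ ldr (RR)
  rd: (w>>6)&0xf=0x5 → di
  rs: (w>>2)&0xf=0x6 → bp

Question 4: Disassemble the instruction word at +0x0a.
adi sp, #13

@+0a  big-endian(8d cd) = 0x8dcd
  opcode bits[15:10]=0x23: adi/RI
  rd@[9:6]=0x7 ⇒ sp
  imm@[5:0]=0xd ⇒ #13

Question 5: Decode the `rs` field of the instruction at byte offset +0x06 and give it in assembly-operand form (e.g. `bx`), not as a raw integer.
r15

off 0x06: read e2 fc as big → 0xe2fc
  top 6b → 0x38 → cp [RR]
  [9:6] rd=11 = r11
  [5:2] rs=15 = r15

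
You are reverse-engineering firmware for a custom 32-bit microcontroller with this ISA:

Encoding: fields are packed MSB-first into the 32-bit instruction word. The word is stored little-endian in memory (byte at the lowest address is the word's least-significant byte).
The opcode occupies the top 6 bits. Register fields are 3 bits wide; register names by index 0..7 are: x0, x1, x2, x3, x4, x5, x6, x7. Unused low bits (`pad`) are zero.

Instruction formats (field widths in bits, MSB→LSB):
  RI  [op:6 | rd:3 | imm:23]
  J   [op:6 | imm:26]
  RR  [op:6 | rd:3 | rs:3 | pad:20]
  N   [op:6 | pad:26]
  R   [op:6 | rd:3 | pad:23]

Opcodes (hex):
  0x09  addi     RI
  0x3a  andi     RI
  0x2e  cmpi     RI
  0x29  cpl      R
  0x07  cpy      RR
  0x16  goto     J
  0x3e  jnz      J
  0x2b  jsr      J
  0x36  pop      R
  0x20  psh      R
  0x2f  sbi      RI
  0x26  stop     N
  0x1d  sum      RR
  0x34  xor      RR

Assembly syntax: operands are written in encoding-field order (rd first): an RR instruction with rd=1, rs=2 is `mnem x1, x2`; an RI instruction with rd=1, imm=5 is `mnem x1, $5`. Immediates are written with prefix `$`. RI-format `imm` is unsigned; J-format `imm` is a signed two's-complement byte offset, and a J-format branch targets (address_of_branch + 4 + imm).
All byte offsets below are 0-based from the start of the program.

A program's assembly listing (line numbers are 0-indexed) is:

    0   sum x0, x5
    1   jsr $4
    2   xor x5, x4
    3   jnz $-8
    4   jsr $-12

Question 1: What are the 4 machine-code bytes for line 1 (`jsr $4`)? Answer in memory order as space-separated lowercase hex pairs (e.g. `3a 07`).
line 1 (jsr): pack op=0x2b:6|imm=4:26 = 0xac000004; little→ 04 00 00 ac

04 00 00 ac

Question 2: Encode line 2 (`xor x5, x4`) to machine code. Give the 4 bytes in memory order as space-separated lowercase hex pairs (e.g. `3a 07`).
line 2 (xor): pack op=0x34:6|rd=5:3|rs=4:3|pad=0:20 = 0xd2c00000; little→ 00 00 c0 d2

00 00 c0 d2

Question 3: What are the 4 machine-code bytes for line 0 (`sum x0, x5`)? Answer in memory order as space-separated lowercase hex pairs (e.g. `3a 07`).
line 0 (sum): pack op=0x1d:6|rd=0:3|rs=5:3|pad=0:20 = 0x74500000; little→ 00 00 50 74

00 00 50 74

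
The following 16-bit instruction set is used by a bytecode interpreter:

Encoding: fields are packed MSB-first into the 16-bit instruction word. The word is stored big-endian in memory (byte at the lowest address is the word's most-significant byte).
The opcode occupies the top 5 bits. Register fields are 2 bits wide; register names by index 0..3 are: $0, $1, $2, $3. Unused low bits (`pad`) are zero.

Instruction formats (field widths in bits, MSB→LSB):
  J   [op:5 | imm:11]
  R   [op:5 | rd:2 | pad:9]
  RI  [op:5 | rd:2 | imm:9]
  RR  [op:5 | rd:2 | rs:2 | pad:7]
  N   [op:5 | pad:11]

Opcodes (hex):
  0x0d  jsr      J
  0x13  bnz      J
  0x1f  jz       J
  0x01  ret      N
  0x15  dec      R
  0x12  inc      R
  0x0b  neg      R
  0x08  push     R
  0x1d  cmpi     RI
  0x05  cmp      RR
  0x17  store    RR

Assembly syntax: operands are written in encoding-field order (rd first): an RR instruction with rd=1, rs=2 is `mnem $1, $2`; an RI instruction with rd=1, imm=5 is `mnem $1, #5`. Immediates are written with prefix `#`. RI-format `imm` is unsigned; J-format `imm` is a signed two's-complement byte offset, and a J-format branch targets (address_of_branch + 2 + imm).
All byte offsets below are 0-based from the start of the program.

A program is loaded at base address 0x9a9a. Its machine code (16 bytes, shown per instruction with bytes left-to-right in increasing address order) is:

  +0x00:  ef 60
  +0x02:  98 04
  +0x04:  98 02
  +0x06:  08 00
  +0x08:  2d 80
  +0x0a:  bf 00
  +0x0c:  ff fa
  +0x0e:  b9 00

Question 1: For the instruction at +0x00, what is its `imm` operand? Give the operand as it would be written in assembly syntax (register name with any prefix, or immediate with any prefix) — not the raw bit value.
#352

off 0x00: read ef 60 as big → 0xef60
  op=0xef60>>11=0x1d ⇒ cmpi (RI)
  [10:9] rd=3 = $3
  [8:0] imm=352 = #352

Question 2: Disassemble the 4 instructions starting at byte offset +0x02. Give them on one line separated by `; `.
[02] 98 04 → 0x9804
  opcode bits[15:11]=0x13: bnz/J
  imm@[10:0]=0x4 ⇒ #4
[04] 98 02 → 0x9802
  opcode bits[15:11]=0x13: bnz/J
  imm@[10:0]=0x2 ⇒ #2
[06] 08 00 → 0x0800
  opcode bits[15:11]=0x1: ret/N
[08] 2d 80 → 0x2d80
  opcode bits[15:11]=0x5: cmp/RR
  rd@[10:9]=0x2 ⇒ $2
  rs@[8:7]=0x3 ⇒ $3

bnz #4; bnz #2; ret; cmp $2, $3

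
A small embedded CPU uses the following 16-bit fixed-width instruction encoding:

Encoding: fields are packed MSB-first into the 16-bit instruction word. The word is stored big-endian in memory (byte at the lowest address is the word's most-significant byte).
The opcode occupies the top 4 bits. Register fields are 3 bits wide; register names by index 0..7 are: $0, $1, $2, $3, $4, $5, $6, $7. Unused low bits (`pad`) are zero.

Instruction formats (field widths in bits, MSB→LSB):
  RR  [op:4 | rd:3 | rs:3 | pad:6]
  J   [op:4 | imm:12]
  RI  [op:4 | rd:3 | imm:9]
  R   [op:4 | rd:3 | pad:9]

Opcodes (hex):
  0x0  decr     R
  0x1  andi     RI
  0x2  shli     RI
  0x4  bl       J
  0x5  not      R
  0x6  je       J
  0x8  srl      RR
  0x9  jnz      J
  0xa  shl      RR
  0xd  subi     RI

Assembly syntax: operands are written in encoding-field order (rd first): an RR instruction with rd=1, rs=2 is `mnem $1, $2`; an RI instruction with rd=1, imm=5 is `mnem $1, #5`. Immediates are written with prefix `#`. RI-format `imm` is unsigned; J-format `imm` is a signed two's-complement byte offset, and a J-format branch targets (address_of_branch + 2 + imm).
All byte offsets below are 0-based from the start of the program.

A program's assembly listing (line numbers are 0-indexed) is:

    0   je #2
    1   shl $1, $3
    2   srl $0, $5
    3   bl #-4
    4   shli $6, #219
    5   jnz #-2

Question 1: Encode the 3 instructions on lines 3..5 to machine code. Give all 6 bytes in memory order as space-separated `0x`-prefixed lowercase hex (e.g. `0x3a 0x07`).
line 3 (bl): pack op=0x4:4|imm=-4:12 = 0x4ffc; big→ 4f fc
line 4 (shli): pack op=0x2:4|rd=6:3|imm=219:9 = 0x2cdb; big→ 2c db
line 5 (jnz): pack op=0x9:4|imm=-2:12 = 0x9ffe; big→ 9f fe

0x4f 0xfc 0x2c 0xdb 0x9f 0xfe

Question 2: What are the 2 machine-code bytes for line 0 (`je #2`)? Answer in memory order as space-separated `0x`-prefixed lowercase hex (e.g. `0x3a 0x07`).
0x60 0x02

0. je fields op=0x6:4|imm=2:12 → word 6002h → 60 02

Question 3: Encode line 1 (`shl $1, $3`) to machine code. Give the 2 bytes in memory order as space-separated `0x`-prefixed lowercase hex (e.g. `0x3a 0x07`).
1. shl fields op=0xa:4|rd=1:3|rs=3:3|pad=0:6 → word a2c0h → a2 c0

0xa2 0xc0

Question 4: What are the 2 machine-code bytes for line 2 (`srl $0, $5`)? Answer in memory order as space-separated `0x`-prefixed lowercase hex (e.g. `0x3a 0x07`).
0x81 0x40

line 2 (srl): pack op=0x8:4|rd=0:3|rs=5:3|pad=0:6 = 0x8140; big→ 81 40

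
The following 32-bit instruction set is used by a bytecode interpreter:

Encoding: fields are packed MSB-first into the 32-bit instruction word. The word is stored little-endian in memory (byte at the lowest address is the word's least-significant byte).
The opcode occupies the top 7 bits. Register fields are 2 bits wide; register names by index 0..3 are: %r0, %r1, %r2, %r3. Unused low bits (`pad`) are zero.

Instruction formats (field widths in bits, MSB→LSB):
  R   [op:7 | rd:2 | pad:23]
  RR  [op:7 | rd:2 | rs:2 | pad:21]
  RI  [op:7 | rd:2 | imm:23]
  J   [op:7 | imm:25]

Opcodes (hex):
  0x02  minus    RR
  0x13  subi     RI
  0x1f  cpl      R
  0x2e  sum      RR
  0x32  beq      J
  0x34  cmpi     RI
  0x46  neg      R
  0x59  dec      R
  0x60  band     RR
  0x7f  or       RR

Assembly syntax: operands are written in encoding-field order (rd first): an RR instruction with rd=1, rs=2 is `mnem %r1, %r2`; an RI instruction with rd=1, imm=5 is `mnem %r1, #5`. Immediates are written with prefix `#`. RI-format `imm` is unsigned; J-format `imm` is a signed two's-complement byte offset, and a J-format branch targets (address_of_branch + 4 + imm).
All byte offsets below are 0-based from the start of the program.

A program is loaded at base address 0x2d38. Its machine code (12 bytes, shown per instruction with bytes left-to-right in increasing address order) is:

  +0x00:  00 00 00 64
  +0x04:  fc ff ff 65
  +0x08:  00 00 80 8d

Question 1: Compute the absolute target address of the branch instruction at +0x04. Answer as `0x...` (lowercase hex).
0x2d3c

off 0x04: read fc ff ff 65 as little → 0x65fffffc
  top 7b → 0x32 → beq [J]
  [24:0] imm=33554428 (s25→-4) = #-4
  target = base 0x2d38 + off 0x04 + 4 + imm -4 = 0x2d3c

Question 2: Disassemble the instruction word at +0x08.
+0x08: 00 00 80 8d ⇒ word 0x8d800000 (little)
  op=0x8d800000>>25=0x46 ⇒ neg (R)
  rd: (w>>23)&0x3=0x3 → %r3

neg %r3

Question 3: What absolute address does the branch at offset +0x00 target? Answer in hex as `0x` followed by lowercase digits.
@+00  little-endian(00 00 00 64) = 0x64000000
  top 7b → 0x32 → beq [J]
  imm: (w>>0)&0x1ffffff=0x0 → #0
  target = base 0x2d38 + off 0x00 + 4 + imm 0 = 0x2d3c

0x2d3c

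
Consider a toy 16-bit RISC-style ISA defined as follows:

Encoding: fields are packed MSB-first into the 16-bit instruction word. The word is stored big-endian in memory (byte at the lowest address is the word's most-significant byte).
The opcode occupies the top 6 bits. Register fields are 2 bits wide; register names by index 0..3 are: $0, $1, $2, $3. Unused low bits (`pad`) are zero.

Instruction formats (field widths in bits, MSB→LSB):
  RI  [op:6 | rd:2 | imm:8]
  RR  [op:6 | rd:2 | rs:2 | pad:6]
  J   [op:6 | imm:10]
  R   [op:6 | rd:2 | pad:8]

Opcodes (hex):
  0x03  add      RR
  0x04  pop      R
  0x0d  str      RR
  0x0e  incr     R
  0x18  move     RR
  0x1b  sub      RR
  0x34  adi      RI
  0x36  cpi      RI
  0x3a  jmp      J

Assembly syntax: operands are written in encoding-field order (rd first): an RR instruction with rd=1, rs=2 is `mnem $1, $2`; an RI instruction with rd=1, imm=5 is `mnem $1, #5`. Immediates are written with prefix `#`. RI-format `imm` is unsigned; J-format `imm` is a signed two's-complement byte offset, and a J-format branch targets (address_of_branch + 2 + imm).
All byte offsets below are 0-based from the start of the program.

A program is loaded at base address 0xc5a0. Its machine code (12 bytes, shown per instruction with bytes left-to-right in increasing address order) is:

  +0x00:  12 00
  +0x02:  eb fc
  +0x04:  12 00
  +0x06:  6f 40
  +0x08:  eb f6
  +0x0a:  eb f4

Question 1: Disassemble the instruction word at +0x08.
off 0x08: read eb f6 as big → 0xebf6
  top 6b → 0x3a → jmp [J]
  imm@[9:0]=0x3f6 (s10→-10) ⇒ #-10

jmp #-10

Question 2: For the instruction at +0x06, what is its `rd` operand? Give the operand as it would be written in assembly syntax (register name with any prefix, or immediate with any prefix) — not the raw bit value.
$3

off 0x06: read 6f 40 as big → 0x6f40
  op=0x6f40>>10=0x1b ⇒ sub (RR)
  [9:8] rd=3 = $3
  [7:6] rs=1 = $1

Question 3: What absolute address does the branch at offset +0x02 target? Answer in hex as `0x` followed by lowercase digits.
0xc5a0

+0x02: eb fc ⇒ word 0xebfc (big)
  op=0xebfc>>10=0x3a ⇒ jmp (J)
  imm: (w>>0)&0x3ff=0x3fc (s10→-4) → #-4
  target = base 0xc5a0 + off 0x02 + 2 + imm -4 = 0xc5a0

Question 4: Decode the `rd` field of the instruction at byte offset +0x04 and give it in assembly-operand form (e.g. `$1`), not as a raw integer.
$2

[04] 12 00 → 0x1200
  op=0x1200>>10=0x4 ⇒ pop (R)
  rd@[9:8]=0x2 ⇒ $2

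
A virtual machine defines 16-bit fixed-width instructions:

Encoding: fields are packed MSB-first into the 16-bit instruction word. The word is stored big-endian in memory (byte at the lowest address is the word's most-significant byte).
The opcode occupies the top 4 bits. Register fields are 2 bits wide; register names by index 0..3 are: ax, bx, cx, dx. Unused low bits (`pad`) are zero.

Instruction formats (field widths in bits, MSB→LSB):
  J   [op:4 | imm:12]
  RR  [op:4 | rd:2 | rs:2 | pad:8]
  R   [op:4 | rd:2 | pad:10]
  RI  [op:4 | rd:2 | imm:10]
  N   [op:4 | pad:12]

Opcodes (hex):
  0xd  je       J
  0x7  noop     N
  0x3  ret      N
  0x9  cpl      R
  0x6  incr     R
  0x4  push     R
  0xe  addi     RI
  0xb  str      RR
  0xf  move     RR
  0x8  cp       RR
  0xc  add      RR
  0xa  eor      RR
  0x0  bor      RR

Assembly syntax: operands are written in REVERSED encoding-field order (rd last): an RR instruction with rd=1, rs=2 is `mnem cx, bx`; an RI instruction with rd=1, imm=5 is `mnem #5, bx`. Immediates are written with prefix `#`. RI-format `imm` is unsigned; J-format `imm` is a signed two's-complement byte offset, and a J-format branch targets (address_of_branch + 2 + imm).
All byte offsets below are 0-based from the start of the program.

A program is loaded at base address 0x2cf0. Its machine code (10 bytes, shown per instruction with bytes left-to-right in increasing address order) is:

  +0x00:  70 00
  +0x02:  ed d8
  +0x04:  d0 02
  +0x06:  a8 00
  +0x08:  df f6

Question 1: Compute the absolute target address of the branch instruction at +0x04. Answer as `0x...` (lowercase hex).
0x2cf8

@+04  big-endian(d0 02) = 0xd002
  op=0xd002>>12=0xd ⇒ je (J)
  imm@[11:0]=0x2 ⇒ #2
  target = base 0x2cf0 + off 0x04 + 2 + imm 2 = 0x2cf8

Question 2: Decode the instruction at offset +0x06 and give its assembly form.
+0x06: a8 00 ⇒ word 0xa800 (big)
  opcode bits[15:12]=0xa: eor/RR
  rd@[11:10]=0x2 ⇒ cx
  rs@[9:8]=0x0 ⇒ ax

eor ax, cx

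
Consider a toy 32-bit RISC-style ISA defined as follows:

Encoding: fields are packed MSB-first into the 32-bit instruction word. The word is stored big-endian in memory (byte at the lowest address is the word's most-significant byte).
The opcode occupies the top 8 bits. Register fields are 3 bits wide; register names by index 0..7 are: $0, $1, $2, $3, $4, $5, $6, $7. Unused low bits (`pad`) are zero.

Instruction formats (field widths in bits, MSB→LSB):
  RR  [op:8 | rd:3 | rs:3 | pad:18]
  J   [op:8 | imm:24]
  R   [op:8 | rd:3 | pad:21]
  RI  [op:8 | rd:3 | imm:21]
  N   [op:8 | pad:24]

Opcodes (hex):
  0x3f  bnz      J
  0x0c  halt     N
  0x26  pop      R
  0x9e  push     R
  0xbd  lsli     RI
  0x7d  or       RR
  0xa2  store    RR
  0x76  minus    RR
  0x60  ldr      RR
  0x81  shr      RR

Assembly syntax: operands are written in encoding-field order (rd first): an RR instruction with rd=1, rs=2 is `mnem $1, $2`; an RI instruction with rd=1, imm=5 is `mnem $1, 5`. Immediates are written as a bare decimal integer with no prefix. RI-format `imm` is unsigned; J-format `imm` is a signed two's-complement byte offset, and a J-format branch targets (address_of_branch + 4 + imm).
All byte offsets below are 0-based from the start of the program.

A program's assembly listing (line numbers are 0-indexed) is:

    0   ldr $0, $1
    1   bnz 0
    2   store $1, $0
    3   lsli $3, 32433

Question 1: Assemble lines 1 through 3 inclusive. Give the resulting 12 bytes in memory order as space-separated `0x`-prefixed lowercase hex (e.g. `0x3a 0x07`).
line 1 (bnz): pack op=0x3f:8|imm=0:24 = 0x3f000000; big→ 3f 00 00 00
line 2 (store): pack op=0xa2:8|rd=1:3|rs=0:3|pad=0:18 = 0xa2200000; big→ a2 20 00 00
line 3 (lsli): pack op=0xbd:8|rd=3:3|imm=32433:21 = 0xbd607eb1; big→ bd 60 7e b1

0x3f 0x00 0x00 0x00 0xa2 0x20 0x00 0x00 0xbd 0x60 0x7e 0xb1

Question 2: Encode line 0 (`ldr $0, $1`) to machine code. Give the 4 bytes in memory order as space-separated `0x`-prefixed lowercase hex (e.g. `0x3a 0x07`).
0. ldr fields op=0x60:8|rd=0:3|rs=1:3|pad=0:18 → word 60040000h → 60 04 00 00

0x60 0x04 0x00 0x00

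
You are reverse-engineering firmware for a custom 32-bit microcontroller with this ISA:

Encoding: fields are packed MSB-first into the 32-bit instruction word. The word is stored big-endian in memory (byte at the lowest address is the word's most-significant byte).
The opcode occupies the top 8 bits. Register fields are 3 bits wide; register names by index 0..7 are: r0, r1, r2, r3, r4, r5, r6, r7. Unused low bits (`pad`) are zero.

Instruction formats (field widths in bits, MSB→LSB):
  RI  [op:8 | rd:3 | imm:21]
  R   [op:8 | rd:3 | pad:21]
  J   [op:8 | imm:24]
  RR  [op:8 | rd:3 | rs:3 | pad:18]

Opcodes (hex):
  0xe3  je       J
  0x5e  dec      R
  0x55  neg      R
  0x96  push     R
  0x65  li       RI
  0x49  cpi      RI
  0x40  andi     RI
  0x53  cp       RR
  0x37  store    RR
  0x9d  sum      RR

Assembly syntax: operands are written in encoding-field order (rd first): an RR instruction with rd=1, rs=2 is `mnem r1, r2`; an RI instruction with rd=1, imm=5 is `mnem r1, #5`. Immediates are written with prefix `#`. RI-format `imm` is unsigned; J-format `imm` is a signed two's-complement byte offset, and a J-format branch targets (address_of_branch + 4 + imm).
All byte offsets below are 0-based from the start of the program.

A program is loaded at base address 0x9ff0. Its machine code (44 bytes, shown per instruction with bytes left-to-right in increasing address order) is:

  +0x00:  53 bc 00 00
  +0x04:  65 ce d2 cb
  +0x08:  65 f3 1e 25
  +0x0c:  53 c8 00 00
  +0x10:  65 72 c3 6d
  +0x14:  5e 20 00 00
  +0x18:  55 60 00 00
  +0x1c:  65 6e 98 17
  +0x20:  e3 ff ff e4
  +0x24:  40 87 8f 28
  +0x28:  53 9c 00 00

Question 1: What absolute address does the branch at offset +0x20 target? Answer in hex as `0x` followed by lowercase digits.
0x9ff8

[20] e3 ff ff e4 → 0xe3ffffe4
  opcode bits[31:24]=0xe3: je/J
  [23:0] imm=16777188 (s24→-28) = #-28
  target = base 0x9ff0 + off 0x20 + 4 + imm -28 = 0x9ff8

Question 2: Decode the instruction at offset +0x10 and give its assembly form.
li r3, #1229677

off 0x10: read 65 72 c3 6d as big → 0x6572c36d
  top 8b → 0x65 → li [RI]
  rd: (w>>21)&0x7=0x3 → r3
  imm: (w>>0)&0x1fffff=0x12c36d → #1229677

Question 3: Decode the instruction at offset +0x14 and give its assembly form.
dec r1

+0x14: 5e 20 00 00 ⇒ word 0x5e200000 (big)
  top 8b → 0x5e → dec [R]
  rd: (w>>21)&0x7=0x1 → r1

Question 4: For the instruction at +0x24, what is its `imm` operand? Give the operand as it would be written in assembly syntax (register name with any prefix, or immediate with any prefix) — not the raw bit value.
+0x24: 40 87 8f 28 ⇒ word 0x40878f28 (big)
  top 8b → 0x40 → andi [RI]
  rd: (w>>21)&0x7=0x4 → r4
  imm: (w>>0)&0x1fffff=0x78f28 → #495400

#495400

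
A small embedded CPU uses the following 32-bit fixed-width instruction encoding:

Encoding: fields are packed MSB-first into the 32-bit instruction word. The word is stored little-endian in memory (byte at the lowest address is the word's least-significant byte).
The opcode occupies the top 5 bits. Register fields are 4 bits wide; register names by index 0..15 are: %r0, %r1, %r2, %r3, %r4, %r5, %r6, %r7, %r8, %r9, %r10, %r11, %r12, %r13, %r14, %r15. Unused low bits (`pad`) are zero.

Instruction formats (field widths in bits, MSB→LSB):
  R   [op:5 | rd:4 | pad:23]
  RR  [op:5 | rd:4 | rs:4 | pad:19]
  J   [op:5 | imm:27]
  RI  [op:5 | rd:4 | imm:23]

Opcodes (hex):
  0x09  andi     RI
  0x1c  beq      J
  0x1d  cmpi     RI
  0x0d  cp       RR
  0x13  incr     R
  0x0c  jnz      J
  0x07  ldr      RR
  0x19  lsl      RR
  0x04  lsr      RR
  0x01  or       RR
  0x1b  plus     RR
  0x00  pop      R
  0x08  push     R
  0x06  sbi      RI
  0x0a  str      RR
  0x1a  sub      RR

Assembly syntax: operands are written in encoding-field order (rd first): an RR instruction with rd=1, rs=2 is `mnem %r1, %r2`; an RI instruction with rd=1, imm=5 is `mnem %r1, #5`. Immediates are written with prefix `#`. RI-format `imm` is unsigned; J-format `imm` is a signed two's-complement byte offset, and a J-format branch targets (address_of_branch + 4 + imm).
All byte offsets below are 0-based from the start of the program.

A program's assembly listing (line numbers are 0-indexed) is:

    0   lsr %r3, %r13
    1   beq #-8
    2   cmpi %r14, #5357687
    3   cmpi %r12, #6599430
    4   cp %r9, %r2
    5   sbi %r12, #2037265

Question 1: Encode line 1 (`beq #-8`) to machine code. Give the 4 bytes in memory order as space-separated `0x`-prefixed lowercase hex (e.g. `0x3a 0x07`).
0xf8 0xff 0xff 0xe7

line 1 (beq): pack op=0x1c:5|imm=-8:27 = 0xe7fffff8; little→ f8 ff ff e7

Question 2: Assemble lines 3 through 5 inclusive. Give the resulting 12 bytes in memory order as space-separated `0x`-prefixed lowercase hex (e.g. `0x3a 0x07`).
0x06 0xb3 0x64 0xee 0x00 0x00 0x90 0x6c 0x11 0x16 0x1f 0x36

line 3 (cmpi): pack op=0x1d:5|rd=12:4|imm=6599430:23 = 0xee64b306; little→ 06 b3 64 ee
line 4 (cp): pack op=0xd:5|rd=9:4|rs=2:4|pad=0:19 = 0x6c900000; little→ 00 00 90 6c
line 5 (sbi): pack op=0x6:5|rd=12:4|imm=2037265:23 = 0x361f1611; little→ 11 16 1f 36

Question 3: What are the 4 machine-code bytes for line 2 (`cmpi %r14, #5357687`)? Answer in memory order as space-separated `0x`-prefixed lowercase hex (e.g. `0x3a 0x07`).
0x77 0xc0 0x51 0xef

L2: cmpi op=0x1d:5|rd=14:4|imm=5357687:23 ⇒ 0xef51c077 ⇒ little 77 c0 51 ef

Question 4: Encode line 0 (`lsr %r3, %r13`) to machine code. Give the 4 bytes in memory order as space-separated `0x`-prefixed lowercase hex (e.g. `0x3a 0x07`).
L0: lsr op=0x4:5|rd=3:4|rs=13:4|pad=0:19 ⇒ 0x21e80000 ⇒ little 00 00 e8 21

0x00 0x00 0xe8 0x21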